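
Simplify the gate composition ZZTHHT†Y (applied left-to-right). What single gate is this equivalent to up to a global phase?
Y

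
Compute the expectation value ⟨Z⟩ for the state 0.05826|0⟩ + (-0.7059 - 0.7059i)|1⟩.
-0.9932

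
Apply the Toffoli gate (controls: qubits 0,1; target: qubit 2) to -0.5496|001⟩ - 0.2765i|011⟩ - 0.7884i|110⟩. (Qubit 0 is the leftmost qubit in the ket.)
-0.5496|001⟩ - 0.2765i|011⟩ - 0.7884i|111⟩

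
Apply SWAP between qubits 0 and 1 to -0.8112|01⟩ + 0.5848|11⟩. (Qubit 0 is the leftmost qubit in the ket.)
-0.8112|10⟩ + 0.5848|11⟩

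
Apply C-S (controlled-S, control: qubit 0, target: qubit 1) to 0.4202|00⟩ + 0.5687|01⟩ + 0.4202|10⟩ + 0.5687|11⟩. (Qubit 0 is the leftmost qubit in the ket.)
0.4202|00⟩ + 0.5687|01⟩ + 0.4202|10⟩ + 0.5687i|11⟩

C-S leaves the control-|0⟩ kets |00⟩, |01⟩ unchanged and applies S to qubit 1 on the control-|1⟩ pair (|10⟩, |11⟩).
S = [[1, 0], [0, i]].
With a = amp(|10⟩) = 0.4202 and b = amp(|11⟩) = 0.5687:
new amp(|10⟩) = (1)·a = 0.4202
new amp(|11⟩) = (i)·b = 0.5687i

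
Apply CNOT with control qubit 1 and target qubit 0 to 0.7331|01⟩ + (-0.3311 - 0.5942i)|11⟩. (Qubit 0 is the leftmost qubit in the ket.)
(-0.3311 - 0.5942i)|01⟩ + 0.7331|11⟩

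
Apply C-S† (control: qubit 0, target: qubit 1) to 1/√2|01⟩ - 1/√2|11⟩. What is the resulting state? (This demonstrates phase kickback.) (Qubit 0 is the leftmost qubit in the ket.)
1/√2|01⟩ + (1/√2)i|11⟩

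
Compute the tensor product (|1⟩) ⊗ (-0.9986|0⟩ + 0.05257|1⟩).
-0.9986|10⟩ + 0.05257|11⟩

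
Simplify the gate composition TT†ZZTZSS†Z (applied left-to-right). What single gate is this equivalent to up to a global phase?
T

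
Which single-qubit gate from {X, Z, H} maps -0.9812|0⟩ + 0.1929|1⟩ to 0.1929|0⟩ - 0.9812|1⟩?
X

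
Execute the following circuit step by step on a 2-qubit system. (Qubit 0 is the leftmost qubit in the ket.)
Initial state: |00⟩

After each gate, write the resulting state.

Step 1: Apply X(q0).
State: |10⟩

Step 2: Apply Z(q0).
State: -|10⟩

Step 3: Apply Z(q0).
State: |10⟩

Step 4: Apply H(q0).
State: 1/√2|00⟩ - 1/√2|10⟩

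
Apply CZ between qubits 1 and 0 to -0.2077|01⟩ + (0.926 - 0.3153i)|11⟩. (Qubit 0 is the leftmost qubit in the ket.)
-0.2077|01⟩ + (-0.926 + 0.3153i)|11⟩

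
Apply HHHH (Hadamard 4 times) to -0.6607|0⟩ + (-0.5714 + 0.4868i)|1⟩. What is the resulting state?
-0.6607|0⟩ + (-0.5714 + 0.4868i)|1⟩

H² = I, so an even number of Hadamards cancels: H^4 = I and the state is unchanged.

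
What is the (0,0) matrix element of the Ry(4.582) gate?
-0.6595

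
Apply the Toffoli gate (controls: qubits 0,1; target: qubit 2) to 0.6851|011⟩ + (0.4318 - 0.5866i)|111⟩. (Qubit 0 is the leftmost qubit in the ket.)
0.6851|011⟩ + (0.4318 - 0.5866i)|110⟩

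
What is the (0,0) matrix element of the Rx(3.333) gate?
-0.09556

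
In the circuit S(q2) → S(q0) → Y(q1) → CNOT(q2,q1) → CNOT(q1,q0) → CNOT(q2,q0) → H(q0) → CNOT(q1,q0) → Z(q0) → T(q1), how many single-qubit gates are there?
6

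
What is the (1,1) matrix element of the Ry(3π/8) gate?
0.8315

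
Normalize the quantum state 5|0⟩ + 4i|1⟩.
0.7809|0⟩ + 0.6247i|1⟩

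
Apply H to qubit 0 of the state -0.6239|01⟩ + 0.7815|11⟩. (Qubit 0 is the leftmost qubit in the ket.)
0.1114|01⟩ - 0.9938|11⟩

H on qubit 0 mixes each pair of kets that differ only in qubit 0: amplitudes (a, b) of (|…0…⟩, |…1…⟩) become ((a + b)/√2, (a − b)/√2). Kets absent from the input have amplitude 0.
(|01⟩, |11⟩): (a, b) = (-0.6239, 0.7815) → (0.1114, -0.9938)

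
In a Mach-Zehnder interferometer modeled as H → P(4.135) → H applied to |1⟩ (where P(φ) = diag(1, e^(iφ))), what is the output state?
(0.7729 + 0.4189i)|0⟩ + (0.2271 - 0.4189i)|1⟩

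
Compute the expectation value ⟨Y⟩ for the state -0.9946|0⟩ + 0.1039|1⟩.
0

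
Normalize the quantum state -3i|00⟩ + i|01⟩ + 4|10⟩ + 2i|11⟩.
-0.5477i|00⟩ + 0.1826i|01⟩ + 0.7303|10⟩ + 0.3651i|11⟩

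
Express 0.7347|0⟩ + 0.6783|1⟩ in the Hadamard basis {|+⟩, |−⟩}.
0.9991|+⟩ + 0.03988|−⟩

With |ψ⟩ = α|0⟩ + β|1⟩, the Hadamard-basis coefficients are ⟨+|ψ⟩ = (α + β)/√2 and ⟨−|ψ⟩ = (α − β)/√2.
Here α = 0.7347, β = 0.6783: (α + β)/√2 = 0.9991, (α − β)/√2 = 0.03988.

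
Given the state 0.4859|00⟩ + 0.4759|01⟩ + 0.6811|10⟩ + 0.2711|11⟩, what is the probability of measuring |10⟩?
0.4639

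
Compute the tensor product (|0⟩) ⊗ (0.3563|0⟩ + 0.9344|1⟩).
0.3563|00⟩ + 0.9344|01⟩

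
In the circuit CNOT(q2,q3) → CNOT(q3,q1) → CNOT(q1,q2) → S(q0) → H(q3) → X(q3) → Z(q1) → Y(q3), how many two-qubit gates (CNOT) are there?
3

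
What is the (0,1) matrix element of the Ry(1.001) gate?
-0.4799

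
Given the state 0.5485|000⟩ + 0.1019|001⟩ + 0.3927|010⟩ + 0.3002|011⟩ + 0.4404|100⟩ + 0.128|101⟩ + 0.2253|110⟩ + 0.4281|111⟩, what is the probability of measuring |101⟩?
0.01638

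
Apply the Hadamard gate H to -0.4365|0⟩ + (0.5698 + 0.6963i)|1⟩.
(0.09426 + 0.4924i)|0⟩ + (-0.7116 - 0.4924i)|1⟩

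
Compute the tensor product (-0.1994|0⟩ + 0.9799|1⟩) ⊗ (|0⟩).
-0.1994|00⟩ + 0.9799|10⟩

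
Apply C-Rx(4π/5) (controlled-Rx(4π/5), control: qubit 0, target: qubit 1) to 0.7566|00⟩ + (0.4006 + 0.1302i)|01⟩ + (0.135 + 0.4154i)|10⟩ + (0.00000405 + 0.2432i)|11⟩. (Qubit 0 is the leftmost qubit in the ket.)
0.7566|00⟩ + (0.4006 + 0.1302i)|01⟩ + (0.273 + 0.1284i)|10⟩ + (0.3951 - 0.05324i)|11⟩

C-Rx(4π/5) leaves the control-|0⟩ kets |00⟩, |01⟩ unchanged and applies Rx(4π/5) to qubit 1 on the control-|1⟩ pair (|10⟩, |11⟩).
Rx(4π/5) = [[cos(θ/2), −i·sin(θ/2)], [−i·sin(θ/2), cos(θ/2)]]; θ = 4π/5, cos(θ/2) ≈ 0.309017, sin(θ/2) ≈ 0.951057.
With a = amp(|10⟩) = (0.135 + 0.4154i) and b = amp(|11⟩) = (0.00000405 + 0.2432i):
new amp(|10⟩) = (0.309017)·a + (-0.951057i)·b = (0.273 + 0.1284i)
new amp(|11⟩) = (-0.951057i)·a + (0.309017)·b = (0.3951 - 0.05324i)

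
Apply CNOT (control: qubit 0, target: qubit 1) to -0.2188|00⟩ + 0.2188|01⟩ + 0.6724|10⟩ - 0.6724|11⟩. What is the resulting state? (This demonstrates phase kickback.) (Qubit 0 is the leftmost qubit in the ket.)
-0.2188|00⟩ + 0.2188|01⟩ - 0.6724|10⟩ + 0.6724|11⟩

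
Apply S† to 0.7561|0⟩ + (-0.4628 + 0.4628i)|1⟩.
0.7561|0⟩ + (0.4628 + 0.4628i)|1⟩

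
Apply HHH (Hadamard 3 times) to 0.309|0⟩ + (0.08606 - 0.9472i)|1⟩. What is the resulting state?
(0.2793 - 0.6698i)|0⟩ + (0.1576 + 0.6698i)|1⟩

H² = I, so H^3 = H: a single Hadamard. With (a, b) = (0.309, (0.08606 - 0.9472i)), H gives ((a + b)/√2, (a − b)/√2) = ((0.2793 - 0.6698i), (0.1576 + 0.6698i)).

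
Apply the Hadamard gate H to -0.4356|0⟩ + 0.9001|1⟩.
0.3285|0⟩ - 0.9445|1⟩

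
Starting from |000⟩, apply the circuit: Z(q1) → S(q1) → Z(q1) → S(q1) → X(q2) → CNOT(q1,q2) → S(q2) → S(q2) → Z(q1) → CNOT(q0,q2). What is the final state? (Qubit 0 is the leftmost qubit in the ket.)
-|001⟩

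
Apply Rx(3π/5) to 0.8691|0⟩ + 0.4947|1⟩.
(0.5108 - 0.4002i)|0⟩ + (0.2908 - 0.7031i)|1⟩

Rx(3π/5) = [[cos(θ/2), −i·sin(θ/2)], [−i·sin(θ/2), cos(θ/2)]]; θ = 3π/5, cos(θ/2) ≈ 0.587785, sin(θ/2) ≈ 0.809017.
With a = amp(|0⟩) = 0.8691 and b = amp(|1⟩) = 0.4947:
new amp(|0⟩) = (0.587785)·a + (-0.809017i)·b = (0.5108 - 0.4002i)
new amp(|1⟩) = (-0.809017i)·a + (0.587785)·b = (0.2908 - 0.7031i)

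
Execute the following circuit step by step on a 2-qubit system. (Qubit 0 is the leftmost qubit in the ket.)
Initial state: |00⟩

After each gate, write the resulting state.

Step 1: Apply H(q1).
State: 1/√2|00⟩ + 1/√2|01⟩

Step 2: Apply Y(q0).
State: (1/√2)i|10⟩ + (1/√2)i|11⟩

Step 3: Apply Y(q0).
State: 1/√2|00⟩ + 1/√2|01⟩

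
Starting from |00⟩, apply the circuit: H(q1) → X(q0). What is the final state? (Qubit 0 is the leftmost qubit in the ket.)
1/√2|10⟩ + 1/√2|11⟩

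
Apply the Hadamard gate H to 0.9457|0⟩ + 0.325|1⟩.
0.8985|0⟩ + 0.4389|1⟩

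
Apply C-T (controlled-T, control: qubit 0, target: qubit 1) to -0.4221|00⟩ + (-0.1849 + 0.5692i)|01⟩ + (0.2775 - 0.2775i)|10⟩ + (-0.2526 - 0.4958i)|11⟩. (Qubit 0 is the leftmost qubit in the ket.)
-0.4221|00⟩ + (-0.1849 + 0.5692i)|01⟩ + (0.2775 - 0.2775i)|10⟩ + (0.172 - 0.5292i)|11⟩

C-T leaves the control-|0⟩ kets |00⟩, |01⟩ unchanged and applies T to qubit 1 on the control-|1⟩ pair (|10⟩, |11⟩).
T = [[1, 0], [0, (1/√2 + (1/√2)i)]].
With a = amp(|10⟩) = (0.2775 - 0.2775i) and b = amp(|11⟩) = (-0.2526 - 0.4958i):
new amp(|10⟩) = (1)·a = (0.2775 - 0.2775i)
new amp(|11⟩) = (1/√2 + (1/√2)i)·b = (0.172 - 0.5292i)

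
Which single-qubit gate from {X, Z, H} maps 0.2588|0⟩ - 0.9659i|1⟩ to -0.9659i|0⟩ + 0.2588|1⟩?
X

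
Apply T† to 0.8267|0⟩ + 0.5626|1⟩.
0.8267|0⟩ + (0.3978 - 0.3978i)|1⟩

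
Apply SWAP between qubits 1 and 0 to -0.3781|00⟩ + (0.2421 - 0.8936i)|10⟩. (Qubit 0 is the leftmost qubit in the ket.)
-0.3781|00⟩ + (0.2421 - 0.8936i)|01⟩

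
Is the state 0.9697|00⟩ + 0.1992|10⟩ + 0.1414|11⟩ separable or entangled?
Entangled

Writing the state as a|00⟩ + b|01⟩ + c|10⟩ + d|11⟩, it is a product state iff ad − bc = 0.
Here (a, b, c, d) = (0.9697, 0, 0.1992, 0.1414): ad − bc = (0.9697)(0.1414) − (0)(0.1992) = 0.1371 ≠ 0, so the state is entangled.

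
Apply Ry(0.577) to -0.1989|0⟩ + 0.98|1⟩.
-0.4695|0⟩ + 0.8829|1⟩

Ry(0.577) = [[cos(θ/2), −sin(θ/2)], [sin(θ/2), cos(θ/2)]]; θ = 0.577, cos(θ/2) ≈ 0.958672, sin(θ/2) ≈ 0.284515.
With a = amp(|0⟩) = -0.1989 and b = amp(|1⟩) = 0.98:
new amp(|0⟩) = (0.958672)·a + (-0.284515)·b = -0.4695
new amp(|1⟩) = (0.284515)·a + (0.958672)·b = 0.8829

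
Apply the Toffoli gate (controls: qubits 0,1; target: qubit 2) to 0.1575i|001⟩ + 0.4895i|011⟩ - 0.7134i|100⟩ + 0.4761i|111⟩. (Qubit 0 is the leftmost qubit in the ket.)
0.1575i|001⟩ + 0.4895i|011⟩ - 0.7134i|100⟩ + 0.4761i|110⟩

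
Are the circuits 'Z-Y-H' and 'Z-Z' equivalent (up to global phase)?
No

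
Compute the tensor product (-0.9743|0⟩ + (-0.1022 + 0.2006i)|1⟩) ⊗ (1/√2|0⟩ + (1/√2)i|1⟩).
-0.6889|00⟩ - 0.6889i|01⟩ + (-0.07227 + 0.1418i)|10⟩ + (-0.1418 - 0.07227i)|11⟩

amp(|b₁b₂…⟩) = product of the factor amplitudes for bits b₁, b₂, …; only kets whose every factor amplitude is nonzero survive.
|00⟩: (-0.9743)(1/√2) = -0.6889
|01⟩: (-0.9743)((1/√2)i) = -0.6889i
|10⟩: (-0.1022 + 0.2006i)(1/√2) = (-0.07227 + 0.1418i)
|11⟩: (-0.1022 + 0.2006i)((1/√2)i) = (-0.1418 - 0.07227i)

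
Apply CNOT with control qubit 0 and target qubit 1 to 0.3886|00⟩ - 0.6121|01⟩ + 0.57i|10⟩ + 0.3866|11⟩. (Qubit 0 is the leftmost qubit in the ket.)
0.3886|00⟩ - 0.6121|01⟩ + 0.3866|10⟩ + 0.57i|11⟩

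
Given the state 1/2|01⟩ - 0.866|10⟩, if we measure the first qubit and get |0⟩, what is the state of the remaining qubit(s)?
|1⟩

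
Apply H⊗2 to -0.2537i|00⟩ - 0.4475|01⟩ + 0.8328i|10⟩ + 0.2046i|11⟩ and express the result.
(-0.2238 + 0.3919i)|00⟩ + (0.2238 + 0.1873i)|01⟩ + (-0.2238 - 0.6456i)|10⟩ + (0.2238 - 0.441i)|11⟩

H⊗2 gives amp(|y⟩) = (1/2) Σ_x (−1)^(x·y) amp(|x⟩), where x·y is the number of positions in which both x and y have a 1.
|00⟩: (-0.2537i - 0.4475 + 0.8328i + 0.2046i)/2 = (-0.2238 + 0.3919i)
|01⟩: (-0.2537i + 0.4475 + 0.8328i - 0.2046i)/2 = (0.2238 + 0.1873i)
|10⟩: (-0.2537i - 0.4475 - 0.8328i - 0.2046i)/2 = (-0.2238 - 0.6456i)
|11⟩: (-0.2537i + 0.4475 - 0.8328i + 0.2046i)/2 = (0.2238 - 0.441i)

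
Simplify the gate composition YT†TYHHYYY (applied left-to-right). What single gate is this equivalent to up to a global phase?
Y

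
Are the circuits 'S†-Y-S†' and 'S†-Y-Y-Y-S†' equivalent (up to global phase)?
Yes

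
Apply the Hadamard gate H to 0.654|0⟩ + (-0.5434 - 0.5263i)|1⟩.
(0.07821 - 0.3722i)|0⟩ + (0.8467 + 0.3722i)|1⟩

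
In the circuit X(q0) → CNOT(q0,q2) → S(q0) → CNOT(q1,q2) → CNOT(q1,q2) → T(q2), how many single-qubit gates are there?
3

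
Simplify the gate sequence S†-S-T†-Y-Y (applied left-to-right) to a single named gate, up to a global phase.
T†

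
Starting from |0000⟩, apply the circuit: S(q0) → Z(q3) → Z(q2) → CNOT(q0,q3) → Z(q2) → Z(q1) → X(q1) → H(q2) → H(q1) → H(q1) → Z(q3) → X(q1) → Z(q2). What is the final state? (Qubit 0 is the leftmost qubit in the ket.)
1/√2|0000⟩ - 1/√2|0010⟩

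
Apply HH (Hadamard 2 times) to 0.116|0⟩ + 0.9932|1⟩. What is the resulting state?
0.116|0⟩ + 0.9932|1⟩

H² = I, so an even number of Hadamards cancels: H^2 = I and the state is unchanged.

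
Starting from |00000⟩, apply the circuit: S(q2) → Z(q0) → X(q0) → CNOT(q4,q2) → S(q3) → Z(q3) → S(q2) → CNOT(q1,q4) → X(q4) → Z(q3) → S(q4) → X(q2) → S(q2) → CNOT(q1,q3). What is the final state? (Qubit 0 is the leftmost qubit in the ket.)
-|10101⟩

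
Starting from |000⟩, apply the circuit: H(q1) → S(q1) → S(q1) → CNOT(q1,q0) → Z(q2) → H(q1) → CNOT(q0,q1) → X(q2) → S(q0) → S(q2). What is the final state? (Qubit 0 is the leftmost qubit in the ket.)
(1/2)i|001⟩ + (1/2)i|011⟩ - 1/2|101⟩ + 1/2|111⟩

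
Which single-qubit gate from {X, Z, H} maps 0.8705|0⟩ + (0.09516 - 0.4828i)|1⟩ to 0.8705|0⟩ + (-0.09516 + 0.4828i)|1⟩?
Z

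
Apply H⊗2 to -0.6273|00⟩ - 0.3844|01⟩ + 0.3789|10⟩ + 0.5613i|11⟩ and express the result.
(-0.3164 + 0.2807i)|00⟩ + (0.068 - 0.2807i)|01⟩ + (-0.6953 - 0.2807i)|10⟩ + (-0.3109 + 0.2807i)|11⟩

H⊗2 gives amp(|y⟩) = (1/2) Σ_x (−1)^(x·y) amp(|x⟩), where x·y is the number of positions in which both x and y have a 1.
|00⟩: (-0.6273 - 0.3844 + 0.3789 + 0.5613i)/2 = (-0.3164 + 0.2807i)
|01⟩: (-0.6273 + 0.3844 + 0.3789 - 0.5613i)/2 = (0.068 - 0.2807i)
|10⟩: (-0.6273 - 0.3844 - 0.3789 - 0.5613i)/2 = (-0.6953 - 0.2807i)
|11⟩: (-0.6273 + 0.3844 - 0.3789 + 0.5613i)/2 = (-0.3109 + 0.2807i)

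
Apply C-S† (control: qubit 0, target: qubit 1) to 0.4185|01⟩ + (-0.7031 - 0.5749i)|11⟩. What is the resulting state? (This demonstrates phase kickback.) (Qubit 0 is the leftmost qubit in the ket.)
0.4185|01⟩ + (-0.5749 + 0.7031i)|11⟩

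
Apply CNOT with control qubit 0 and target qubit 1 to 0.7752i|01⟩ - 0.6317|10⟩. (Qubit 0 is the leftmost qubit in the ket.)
0.7752i|01⟩ - 0.6317|11⟩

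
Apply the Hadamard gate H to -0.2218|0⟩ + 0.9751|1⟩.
0.5327|0⟩ - 0.8463|1⟩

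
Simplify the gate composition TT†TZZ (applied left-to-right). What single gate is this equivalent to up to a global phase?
T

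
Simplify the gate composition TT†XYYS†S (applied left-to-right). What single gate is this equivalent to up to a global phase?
X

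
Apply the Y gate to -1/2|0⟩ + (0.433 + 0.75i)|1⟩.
(0.75 - 0.433i)|0⟩ - (1/2)i|1⟩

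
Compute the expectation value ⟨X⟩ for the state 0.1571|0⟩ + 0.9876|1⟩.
0.3103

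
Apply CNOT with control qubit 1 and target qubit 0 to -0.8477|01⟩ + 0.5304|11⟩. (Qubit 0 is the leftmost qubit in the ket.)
0.5304|01⟩ - 0.8477|11⟩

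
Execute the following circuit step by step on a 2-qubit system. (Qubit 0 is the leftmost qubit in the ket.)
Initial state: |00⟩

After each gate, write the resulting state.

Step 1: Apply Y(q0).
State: i|10⟩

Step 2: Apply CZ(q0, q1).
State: i|10⟩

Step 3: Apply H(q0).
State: (1/√2)i|00⟩ - (1/√2)i|10⟩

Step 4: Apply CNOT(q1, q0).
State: (1/√2)i|00⟩ - (1/√2)i|10⟩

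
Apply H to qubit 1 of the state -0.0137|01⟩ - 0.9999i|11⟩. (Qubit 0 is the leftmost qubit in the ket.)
-0.009687|00⟩ + 0.009687|01⟩ - 0.707i|10⟩ + 0.707i|11⟩

H on qubit 1 mixes each pair of kets that differ only in qubit 1: amplitudes (a, b) of (|…0…⟩, |…1…⟩) become ((a + b)/√2, (a − b)/√2). Kets absent from the input have amplitude 0.
(|00⟩, |01⟩): (a, b) = (0, -0.0137) → (-0.009687, 0.009687)
(|10⟩, |11⟩): (a, b) = (0, -0.9999i) → (-0.707i, 0.707i)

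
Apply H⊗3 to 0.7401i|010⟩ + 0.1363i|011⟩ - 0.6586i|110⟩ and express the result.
0.077i|000⟩ - 0.01937i|001⟩ - 0.077i|010⟩ + 0.01937i|011⟩ + 0.5427i|100⟩ + 0.4463i|101⟩ - 0.5427i|110⟩ - 0.4463i|111⟩

H⊗3 gives amp(|y⟩) = (1/2√2) Σ_x (−1)^(x·y) amp(|x⟩), where x·y is the number of positions in which both x and y have a 1.
|000⟩: (0.7401i + 0.1363i - 0.6586i)/(2√2) = 0.077i
|001⟩: (0.7401i - 0.1363i - 0.6586i)/(2√2) = -0.01937i
|010⟩: (-0.7401i - 0.1363i + 0.6586i)/(2√2) = -0.077i
|011⟩: (-0.7401i + 0.1363i + 0.6586i)/(2√2) = 0.01937i
|100⟩: (0.7401i + 0.1363i + 0.6586i)/(2√2) = 0.5427i
|101⟩: (0.7401i - 0.1363i + 0.6586i)/(2√2) = 0.4463i
|110⟩: (-0.7401i - 0.1363i - 0.6586i)/(2√2) = -0.5427i
|111⟩: (-0.7401i + 0.1363i - 0.6586i)/(2√2) = -0.4463i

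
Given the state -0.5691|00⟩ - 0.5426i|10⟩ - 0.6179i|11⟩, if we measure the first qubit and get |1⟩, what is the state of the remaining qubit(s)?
-0.6598i|0⟩ - 0.7514i|1⟩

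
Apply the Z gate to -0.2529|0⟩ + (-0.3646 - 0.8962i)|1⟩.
-0.2529|0⟩ + (0.3646 + 0.8962i)|1⟩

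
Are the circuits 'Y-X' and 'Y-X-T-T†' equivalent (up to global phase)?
Yes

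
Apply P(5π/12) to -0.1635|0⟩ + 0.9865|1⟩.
-0.1635|0⟩ + (0.2553 + 0.9529i)|1⟩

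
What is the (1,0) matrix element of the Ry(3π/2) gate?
1/√2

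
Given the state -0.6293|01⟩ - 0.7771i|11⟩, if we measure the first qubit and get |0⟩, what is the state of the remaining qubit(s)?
-|1⟩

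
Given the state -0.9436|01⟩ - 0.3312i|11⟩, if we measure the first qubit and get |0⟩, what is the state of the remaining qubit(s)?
-|1⟩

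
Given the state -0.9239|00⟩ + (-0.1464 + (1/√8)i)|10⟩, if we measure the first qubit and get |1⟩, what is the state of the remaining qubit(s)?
(-0.3826 + 0.9239i)|0⟩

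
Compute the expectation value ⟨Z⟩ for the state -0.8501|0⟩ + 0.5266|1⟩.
0.4454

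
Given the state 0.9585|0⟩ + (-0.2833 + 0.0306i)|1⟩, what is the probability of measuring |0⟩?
0.9187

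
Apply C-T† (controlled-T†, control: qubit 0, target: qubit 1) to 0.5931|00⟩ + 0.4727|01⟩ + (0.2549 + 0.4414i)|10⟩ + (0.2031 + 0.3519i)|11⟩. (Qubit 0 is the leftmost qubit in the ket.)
0.5931|00⟩ + 0.4727|01⟩ + (0.2549 + 0.4414i)|10⟩ + (0.3924 + 0.1052i)|11⟩

C-T† leaves the control-|0⟩ kets |00⟩, |01⟩ unchanged and applies T† to qubit 1 on the control-|1⟩ pair (|10⟩, |11⟩).
T† = [[1, 0], [0, (1/√2 - (1/√2)i)]].
With a = amp(|10⟩) = (0.2549 + 0.4414i) and b = amp(|11⟩) = (0.2031 + 0.3519i):
new amp(|10⟩) = (1)·a = (0.2549 + 0.4414i)
new amp(|11⟩) = (1/√2 - (1/√2)i)·b = (0.3924 + 0.1052i)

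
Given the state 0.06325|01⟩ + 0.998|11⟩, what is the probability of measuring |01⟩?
0.004001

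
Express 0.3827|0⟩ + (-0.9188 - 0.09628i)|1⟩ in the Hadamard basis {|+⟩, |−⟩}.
(-0.3791 - 0.06808i)|+⟩ + (0.9203 + 0.06808i)|−⟩

With |ψ⟩ = α|0⟩ + β|1⟩, the Hadamard-basis coefficients are ⟨+|ψ⟩ = (α + β)/√2 and ⟨−|ψ⟩ = (α − β)/√2.
Here α = 0.3827, β = (-0.9188 - 0.09628i): (α + β)/√2 = (-0.3791 - 0.06808i), (α − β)/√2 = (0.9203 + 0.06808i).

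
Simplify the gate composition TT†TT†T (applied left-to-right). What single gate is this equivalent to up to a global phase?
T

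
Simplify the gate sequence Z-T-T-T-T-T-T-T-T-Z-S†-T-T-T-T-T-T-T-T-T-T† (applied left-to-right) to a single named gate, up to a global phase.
S†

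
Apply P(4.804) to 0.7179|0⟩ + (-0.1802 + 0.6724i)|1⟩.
0.7179|0⟩ + (0.6531 + 0.241i)|1⟩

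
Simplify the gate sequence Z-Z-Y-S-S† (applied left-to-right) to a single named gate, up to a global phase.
Y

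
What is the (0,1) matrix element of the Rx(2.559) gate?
-0.9579i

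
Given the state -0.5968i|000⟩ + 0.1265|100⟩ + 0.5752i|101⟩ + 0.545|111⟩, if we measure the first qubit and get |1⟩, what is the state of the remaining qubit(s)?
0.1576|00⟩ + 0.7168i|01⟩ + 0.6792|11⟩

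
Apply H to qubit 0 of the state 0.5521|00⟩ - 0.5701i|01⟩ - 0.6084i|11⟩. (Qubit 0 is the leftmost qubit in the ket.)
0.3904|00⟩ - 0.8333i|01⟩ + 0.3904|10⟩ + 0.02708i|11⟩

H on qubit 0 mixes each pair of kets that differ only in qubit 0: amplitudes (a, b) of (|…0…⟩, |…1…⟩) become ((a + b)/√2, (a − b)/√2). Kets absent from the input have amplitude 0.
(|00⟩, |10⟩): (a, b) = (0.5521, 0) → (0.3904, 0.3904)
(|01⟩, |11⟩): (a, b) = (-0.5701i, -0.6084i) → (-0.8333i, 0.02708i)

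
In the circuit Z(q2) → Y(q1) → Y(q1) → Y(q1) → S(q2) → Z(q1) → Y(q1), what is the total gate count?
7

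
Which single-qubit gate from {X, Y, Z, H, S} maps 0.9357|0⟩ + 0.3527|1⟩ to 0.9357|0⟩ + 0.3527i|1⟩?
S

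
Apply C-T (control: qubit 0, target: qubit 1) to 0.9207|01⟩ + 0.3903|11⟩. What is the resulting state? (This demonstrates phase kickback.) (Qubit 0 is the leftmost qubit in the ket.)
0.9207|01⟩ + (0.276 + 0.276i)|11⟩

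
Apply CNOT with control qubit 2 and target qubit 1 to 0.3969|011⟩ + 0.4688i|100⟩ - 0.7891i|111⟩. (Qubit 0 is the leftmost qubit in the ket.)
0.3969|001⟩ + 0.4688i|100⟩ - 0.7891i|101⟩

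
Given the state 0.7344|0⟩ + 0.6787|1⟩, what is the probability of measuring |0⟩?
0.5393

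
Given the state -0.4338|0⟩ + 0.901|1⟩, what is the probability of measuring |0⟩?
0.1882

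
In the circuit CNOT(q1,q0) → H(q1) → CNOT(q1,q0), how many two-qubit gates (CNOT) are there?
2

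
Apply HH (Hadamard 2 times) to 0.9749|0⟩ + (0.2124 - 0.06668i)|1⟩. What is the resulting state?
0.9749|0⟩ + (0.2124 - 0.06668i)|1⟩

H² = I, so an even number of Hadamards cancels: H^2 = I and the state is unchanged.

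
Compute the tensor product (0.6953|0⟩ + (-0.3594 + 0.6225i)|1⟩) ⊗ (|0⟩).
0.6953|00⟩ + (-0.3594 + 0.6225i)|10⟩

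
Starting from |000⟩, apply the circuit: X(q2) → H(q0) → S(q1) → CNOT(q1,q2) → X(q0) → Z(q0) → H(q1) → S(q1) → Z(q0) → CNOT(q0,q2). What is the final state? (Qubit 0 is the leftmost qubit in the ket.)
1/2|001⟩ + (1/2)i|011⟩ + 1/2|100⟩ + (1/2)i|110⟩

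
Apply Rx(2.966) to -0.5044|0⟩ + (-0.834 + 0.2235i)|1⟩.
(0.1784 + 0.8308i)|0⟩ + (-0.07313 + 0.5221i)|1⟩

Rx(2.966) = [[cos(θ/2), −i·sin(θ/2)], [−i·sin(θ/2), cos(θ/2)]]; θ = 2.966, cos(θ/2) ≈ 0.0876836, sin(θ/2) ≈ 0.996148.
With a = amp(|0⟩) = -0.5044 and b = amp(|1⟩) = (-0.834 + 0.2235i):
new amp(|0⟩) = (0.0876836)·a + (-0.996148i)·b = (0.1784 + 0.8308i)
new amp(|1⟩) = (-0.996148i)·a + (0.0876836)·b = (-0.07313 + 0.5221i)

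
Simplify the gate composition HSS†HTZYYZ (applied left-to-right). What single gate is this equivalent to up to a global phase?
T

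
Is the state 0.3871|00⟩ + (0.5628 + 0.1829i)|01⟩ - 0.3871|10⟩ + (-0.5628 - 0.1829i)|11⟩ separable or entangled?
Separable

Writing the state as a|00⟩ + b|01⟩ + c|10⟩ + d|11⟩, it is a product state iff ad − bc = 0.
Here (a, b, c, d) = (0.3871, (0.5628 + 0.1829i), -0.3871, (-0.5628 - 0.1829i)): ad − bc = (0.3871)(-0.5628 - 0.1829i) − (0.5628 + 0.1829i)(-0.3871) = 0, so the state is separable.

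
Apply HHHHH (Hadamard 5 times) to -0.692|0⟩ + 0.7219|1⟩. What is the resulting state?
0.02114|0⟩ - 0.9998|1⟩

H² = I, so H^5 = H: a single Hadamard. With (a, b) = (-0.692, 0.7219), H gives ((a + b)/√2, (a − b)/√2) = (0.02114, -0.9998).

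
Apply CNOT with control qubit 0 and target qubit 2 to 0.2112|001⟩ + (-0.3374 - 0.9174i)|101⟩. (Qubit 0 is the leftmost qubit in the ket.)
0.2112|001⟩ + (-0.3374 - 0.9174i)|100⟩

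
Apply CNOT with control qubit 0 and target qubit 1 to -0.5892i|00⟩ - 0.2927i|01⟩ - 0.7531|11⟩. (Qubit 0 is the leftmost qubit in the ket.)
-0.5892i|00⟩ - 0.2927i|01⟩ - 0.7531|10⟩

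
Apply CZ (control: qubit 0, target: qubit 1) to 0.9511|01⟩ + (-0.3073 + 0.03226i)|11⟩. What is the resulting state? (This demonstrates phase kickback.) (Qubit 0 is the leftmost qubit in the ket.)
0.9511|01⟩ + (0.3073 - 0.03226i)|11⟩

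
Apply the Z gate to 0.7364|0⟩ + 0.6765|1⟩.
0.7364|0⟩ - 0.6765|1⟩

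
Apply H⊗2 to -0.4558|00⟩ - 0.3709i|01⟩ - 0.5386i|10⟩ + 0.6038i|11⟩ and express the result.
(-0.2279 - 0.1529i)|00⟩ + (-0.2279 - 0.3858i)|01⟩ + (-0.2279 - 0.2181i)|10⟩ + (-0.2279 + 0.7567i)|11⟩

H⊗2 gives amp(|y⟩) = (1/2) Σ_x (−1)^(x·y) amp(|x⟩), where x·y is the number of positions in which both x and y have a 1.
|00⟩: (-0.4558 - 0.3709i - 0.5386i + 0.6038i)/2 = (-0.2279 - 0.1529i)
|01⟩: (-0.4558 + 0.3709i - 0.5386i - 0.6038i)/2 = (-0.2279 - 0.3858i)
|10⟩: (-0.4558 - 0.3709i + 0.5386i - 0.6038i)/2 = (-0.2279 - 0.2181i)
|11⟩: (-0.4558 + 0.3709i + 0.5386i + 0.6038i)/2 = (-0.2279 + 0.7567i)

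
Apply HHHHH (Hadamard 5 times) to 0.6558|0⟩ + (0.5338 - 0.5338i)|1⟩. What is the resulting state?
(0.8412 - 0.3775i)|0⟩ + (0.08627 + 0.3775i)|1⟩

H² = I, so H^5 = H: a single Hadamard. With (a, b) = (0.6558, (0.5338 - 0.5338i)), H gives ((a + b)/√2, (a − b)/√2) = ((0.8412 - 0.3775i), (0.08627 + 0.3775i)).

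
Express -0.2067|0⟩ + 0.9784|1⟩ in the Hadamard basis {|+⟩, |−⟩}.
0.5457|+⟩ - 0.838|−⟩

With |ψ⟩ = α|0⟩ + β|1⟩, the Hadamard-basis coefficients are ⟨+|ψ⟩ = (α + β)/√2 and ⟨−|ψ⟩ = (α − β)/√2.
Here α = -0.2067, β = 0.9784: (α + β)/√2 = 0.5457, (α − β)/√2 = -0.838.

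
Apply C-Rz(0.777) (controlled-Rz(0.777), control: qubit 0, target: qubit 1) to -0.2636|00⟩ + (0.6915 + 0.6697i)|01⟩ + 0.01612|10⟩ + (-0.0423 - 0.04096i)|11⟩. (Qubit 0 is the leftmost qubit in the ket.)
-0.2636|00⟩ + (0.6915 + 0.6697i)|01⟩ + (0.01492 - 0.006106i)|10⟩ + (-0.02363 - 0.05393i)|11⟩

C-Rz(0.777) leaves the control-|0⟩ kets |00⟩, |01⟩ unchanged and applies Rz(0.777) to qubit 1 on the control-|1⟩ pair (|10⟩, |11⟩).
Rz(0.777) = [[e^(−iθ/2), 0], [0, e^(iθ/2)]] with e^(±iθ/2) = cos(θ/2) ± i·sin(θ/2); θ = 0.777, cos(θ/2) ≈ 0.925478, sin(θ/2) ≈ 0.378801.
With a = amp(|10⟩) = 0.01612 and b = amp(|11⟩) = (-0.0423 - 0.04096i):
new amp(|10⟩) = (0.925478 - 0.378801i)·a = (0.01492 - 0.006106i)
new amp(|11⟩) = (0.925478 + 0.378801i)·b = (-0.02363 - 0.05393i)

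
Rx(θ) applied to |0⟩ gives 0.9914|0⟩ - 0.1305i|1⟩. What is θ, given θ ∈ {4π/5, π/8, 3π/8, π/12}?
π/12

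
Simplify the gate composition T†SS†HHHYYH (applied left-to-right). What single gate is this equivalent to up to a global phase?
T†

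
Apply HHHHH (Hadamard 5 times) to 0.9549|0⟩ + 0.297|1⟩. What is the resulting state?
0.8852|0⟩ + 0.4652|1⟩

H² = I, so H^5 = H: a single Hadamard. With (a, b) = (0.9549, 0.297), H gives ((a + b)/√2, (a − b)/√2) = (0.8852, 0.4652).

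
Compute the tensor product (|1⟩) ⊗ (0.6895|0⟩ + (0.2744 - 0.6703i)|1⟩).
0.6895|10⟩ + (0.2744 - 0.6703i)|11⟩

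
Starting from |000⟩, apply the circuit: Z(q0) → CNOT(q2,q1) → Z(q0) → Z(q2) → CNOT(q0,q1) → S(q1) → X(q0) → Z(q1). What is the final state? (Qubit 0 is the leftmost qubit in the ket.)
|100⟩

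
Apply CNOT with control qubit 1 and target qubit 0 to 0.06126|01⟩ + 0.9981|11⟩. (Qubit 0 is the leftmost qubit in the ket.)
0.9981|01⟩ + 0.06126|11⟩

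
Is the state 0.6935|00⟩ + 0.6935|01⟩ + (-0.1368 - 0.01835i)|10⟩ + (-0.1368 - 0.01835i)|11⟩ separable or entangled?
Separable

Writing the state as a|00⟩ + b|01⟩ + c|10⟩ + d|11⟩, it is a product state iff ad − bc = 0.
Here (a, b, c, d) = (0.6935, 0.6935, (-0.1368 - 0.01835i), (-0.1368 - 0.01835i)): ad − bc = (0.6935)(-0.1368 - 0.01835i) − (0.6935)(-0.1368 - 0.01835i) = 0, so the state is separable.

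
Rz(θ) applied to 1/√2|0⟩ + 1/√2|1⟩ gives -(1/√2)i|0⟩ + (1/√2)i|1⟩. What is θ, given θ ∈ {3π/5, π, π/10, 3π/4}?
π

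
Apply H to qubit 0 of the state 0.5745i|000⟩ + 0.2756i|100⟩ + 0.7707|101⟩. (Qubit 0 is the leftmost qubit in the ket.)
0.6011i|000⟩ + 0.545|001⟩ + 0.2114i|100⟩ - 0.545|101⟩

H on qubit 0 mixes each pair of kets that differ only in qubit 0: amplitudes (a, b) of (|…0…⟩, |…1…⟩) become ((a + b)/√2, (a − b)/√2). Kets absent from the input have amplitude 0.
(|000⟩, |100⟩): (a, b) = (0.5745i, 0.2756i) → (0.6011i, 0.2114i)
(|001⟩, |101⟩): (a, b) = (0, 0.7707) → (0.545, -0.545)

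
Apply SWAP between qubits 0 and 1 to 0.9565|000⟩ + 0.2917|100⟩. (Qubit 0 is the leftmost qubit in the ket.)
0.9565|000⟩ + 0.2917|010⟩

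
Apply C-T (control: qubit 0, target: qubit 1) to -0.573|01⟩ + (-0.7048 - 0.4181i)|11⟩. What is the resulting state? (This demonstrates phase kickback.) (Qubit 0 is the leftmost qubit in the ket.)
-0.573|01⟩ + (-0.2027 - 0.794i)|11⟩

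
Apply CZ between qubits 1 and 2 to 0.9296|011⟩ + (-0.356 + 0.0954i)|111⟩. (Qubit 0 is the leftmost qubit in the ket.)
-0.9296|011⟩ + (0.356 - 0.0954i)|111⟩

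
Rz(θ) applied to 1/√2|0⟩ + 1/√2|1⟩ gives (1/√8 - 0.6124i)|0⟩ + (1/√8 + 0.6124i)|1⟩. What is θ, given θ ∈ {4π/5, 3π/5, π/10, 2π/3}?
2π/3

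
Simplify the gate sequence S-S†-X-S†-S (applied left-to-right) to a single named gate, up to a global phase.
X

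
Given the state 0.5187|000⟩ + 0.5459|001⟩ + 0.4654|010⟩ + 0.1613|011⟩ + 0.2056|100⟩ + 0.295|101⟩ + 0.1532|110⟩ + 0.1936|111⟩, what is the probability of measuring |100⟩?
0.04227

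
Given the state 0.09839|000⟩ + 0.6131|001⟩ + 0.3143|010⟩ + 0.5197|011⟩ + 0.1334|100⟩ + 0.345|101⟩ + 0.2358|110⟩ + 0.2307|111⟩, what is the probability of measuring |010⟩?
0.09878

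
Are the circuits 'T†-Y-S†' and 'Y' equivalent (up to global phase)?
No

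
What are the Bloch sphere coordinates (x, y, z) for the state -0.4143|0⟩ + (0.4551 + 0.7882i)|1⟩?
(-0.3771, -0.6531, -0.6567)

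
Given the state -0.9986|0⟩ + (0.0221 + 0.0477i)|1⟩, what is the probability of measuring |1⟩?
0.002764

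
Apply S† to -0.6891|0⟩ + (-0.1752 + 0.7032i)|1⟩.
-0.6891|0⟩ + (0.7032 + 0.1752i)|1⟩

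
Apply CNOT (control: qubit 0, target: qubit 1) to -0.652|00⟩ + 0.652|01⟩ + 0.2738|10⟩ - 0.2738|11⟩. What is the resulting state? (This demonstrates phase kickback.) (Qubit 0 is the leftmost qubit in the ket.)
-0.652|00⟩ + 0.652|01⟩ - 0.2738|10⟩ + 0.2738|11⟩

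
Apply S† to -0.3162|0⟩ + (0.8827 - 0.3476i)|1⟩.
-0.3162|0⟩ + (-0.3476 - 0.8827i)|1⟩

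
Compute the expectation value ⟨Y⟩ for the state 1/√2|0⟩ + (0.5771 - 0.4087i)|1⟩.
-0.578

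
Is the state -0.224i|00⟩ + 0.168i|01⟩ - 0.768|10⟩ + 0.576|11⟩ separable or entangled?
Separable

Writing the state as a|00⟩ + b|01⟩ + c|10⟩ + d|11⟩, it is a product state iff ad − bc = 0.
Here (a, b, c, d) = (-0.224i, 0.168i, -0.768, 0.576): ad − bc = (-0.224i)(0.576) − (0.168i)(-0.768) = 0, so the state is separable.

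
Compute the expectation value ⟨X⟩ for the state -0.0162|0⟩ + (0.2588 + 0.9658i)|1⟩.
-0.008385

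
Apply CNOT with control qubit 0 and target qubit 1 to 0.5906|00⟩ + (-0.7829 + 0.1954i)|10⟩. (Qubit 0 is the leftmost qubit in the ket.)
0.5906|00⟩ + (-0.7829 + 0.1954i)|11⟩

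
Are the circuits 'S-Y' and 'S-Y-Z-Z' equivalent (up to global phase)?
Yes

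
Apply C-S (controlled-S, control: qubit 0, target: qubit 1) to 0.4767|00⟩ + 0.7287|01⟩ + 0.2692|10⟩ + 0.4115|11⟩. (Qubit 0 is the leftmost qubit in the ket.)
0.4767|00⟩ + 0.7287|01⟩ + 0.2692|10⟩ + 0.4115i|11⟩

C-S leaves the control-|0⟩ kets |00⟩, |01⟩ unchanged and applies S to qubit 1 on the control-|1⟩ pair (|10⟩, |11⟩).
S = [[1, 0], [0, i]].
With a = amp(|10⟩) = 0.2692 and b = amp(|11⟩) = 0.4115:
new amp(|10⟩) = (1)·a = 0.2692
new amp(|11⟩) = (i)·b = 0.4115i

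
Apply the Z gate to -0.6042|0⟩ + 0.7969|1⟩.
-0.6042|0⟩ - 0.7969|1⟩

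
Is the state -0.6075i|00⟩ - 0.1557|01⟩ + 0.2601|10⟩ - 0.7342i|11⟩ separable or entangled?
Entangled

Writing the state as a|00⟩ + b|01⟩ + c|10⟩ + d|11⟩, it is a product state iff ad − bc = 0.
Here (a, b, c, d) = (-0.6075i, -0.1557, 0.2601, -0.7342i): ad − bc = (-0.6075i)(-0.7342i) − (-0.1557)(0.2601) = -0.4055 ≠ 0, so the state is entangled.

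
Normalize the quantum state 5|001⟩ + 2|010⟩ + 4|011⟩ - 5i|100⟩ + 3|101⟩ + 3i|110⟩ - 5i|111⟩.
0.4704|001⟩ + 0.1881|010⟩ + 0.3763|011⟩ - 0.4704i|100⟩ + 0.2822|101⟩ + 0.2822i|110⟩ - 0.4704i|111⟩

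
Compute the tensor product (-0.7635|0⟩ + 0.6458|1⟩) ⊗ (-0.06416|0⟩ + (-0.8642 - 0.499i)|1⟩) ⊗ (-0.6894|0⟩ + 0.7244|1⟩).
-0.03377|000⟩ + 0.03549|001⟩ + (-0.4549 - 0.2627i)|010⟩ + (0.478 + 0.276i)|011⟩ + 0.02856|100⟩ - 0.03002|101⟩ + (0.3848 + 0.2222i)|110⟩ + (-0.4043 - 0.2334i)|111⟩

amp(|b₁b₂…⟩) = product of the factor amplitudes for bits b₁, b₂, …; only kets whose every factor amplitude is nonzero survive.
|000⟩: (-0.7635)(-0.06416)(-0.6894) = -0.03377
|001⟩: (-0.7635)(-0.06416)(0.7244) = 0.03549
|010⟩: (-0.7635)(-0.8642 - 0.499i)(-0.6894) = (-0.4549 - 0.2627i)
|011⟩: (-0.7635)(-0.8642 - 0.499i)(0.7244) = (0.478 + 0.276i)
|100⟩: (0.6458)(-0.06416)(-0.6894) = 0.02856
|101⟩: (0.6458)(-0.06416)(0.7244) = -0.03002
|110⟩: (0.6458)(-0.8642 - 0.499i)(-0.6894) = (0.3848 + 0.2222i)
|111⟩: (0.6458)(-0.8642 - 0.499i)(0.7244) = (-0.4043 - 0.2334i)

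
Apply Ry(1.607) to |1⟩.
-0.7198|0⟩ + 0.6942|1⟩

Ry(1.607) = [[cos(θ/2), −sin(θ/2)], [sin(θ/2), cos(θ/2)]]; θ = 1.607, cos(θ/2) ≈ 0.694192, sin(θ/2) ≈ 0.71979.
With a = amp(|0⟩) = 0 and b = amp(|1⟩) = 1:
new amp(|0⟩) = (0.694192)·a + (-0.71979)·b = -0.7198
new amp(|1⟩) = (0.71979)·a + (0.694192)·b = 0.6942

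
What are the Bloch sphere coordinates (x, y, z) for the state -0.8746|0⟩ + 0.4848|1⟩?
(-0.848, 0, 0.5299)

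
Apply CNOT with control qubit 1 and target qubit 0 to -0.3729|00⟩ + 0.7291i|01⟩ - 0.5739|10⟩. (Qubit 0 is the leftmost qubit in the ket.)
-0.3729|00⟩ - 0.5739|10⟩ + 0.7291i|11⟩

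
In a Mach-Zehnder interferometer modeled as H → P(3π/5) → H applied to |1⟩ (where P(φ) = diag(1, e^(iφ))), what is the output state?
(0.6545 - 0.4755i)|0⟩ + (0.3455 + 0.4755i)|1⟩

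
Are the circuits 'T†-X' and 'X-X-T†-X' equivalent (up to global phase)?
Yes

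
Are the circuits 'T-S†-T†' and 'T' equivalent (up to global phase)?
No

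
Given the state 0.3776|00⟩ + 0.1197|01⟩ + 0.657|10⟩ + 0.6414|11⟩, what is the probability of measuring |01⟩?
0.01433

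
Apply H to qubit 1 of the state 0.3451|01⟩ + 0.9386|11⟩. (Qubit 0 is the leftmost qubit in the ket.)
0.244|00⟩ - 0.244|01⟩ + 0.6637|10⟩ - 0.6637|11⟩

H on qubit 1 mixes each pair of kets that differ only in qubit 1: amplitudes (a, b) of (|…0…⟩, |…1…⟩) become ((a + b)/√2, (a − b)/√2). Kets absent from the input have amplitude 0.
(|00⟩, |01⟩): (a, b) = (0, 0.3451) → (0.244, -0.244)
(|10⟩, |11⟩): (a, b) = (0, 0.9386) → (0.6637, -0.6637)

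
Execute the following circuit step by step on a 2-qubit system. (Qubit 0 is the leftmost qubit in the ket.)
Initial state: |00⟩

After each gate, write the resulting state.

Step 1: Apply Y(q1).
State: i|01⟩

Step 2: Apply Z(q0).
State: i|01⟩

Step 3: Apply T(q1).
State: (-1/√2 + (1/√2)i)|01⟩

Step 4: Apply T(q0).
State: (-1/√2 + (1/√2)i)|01⟩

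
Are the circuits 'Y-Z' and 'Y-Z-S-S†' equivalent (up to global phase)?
Yes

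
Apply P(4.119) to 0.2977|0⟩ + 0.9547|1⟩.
0.2977|0⟩ + (-0.5338 - 0.7915i)|1⟩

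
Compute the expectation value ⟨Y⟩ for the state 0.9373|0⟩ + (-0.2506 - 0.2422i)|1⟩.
-0.454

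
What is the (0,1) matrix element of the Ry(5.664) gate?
-0.3047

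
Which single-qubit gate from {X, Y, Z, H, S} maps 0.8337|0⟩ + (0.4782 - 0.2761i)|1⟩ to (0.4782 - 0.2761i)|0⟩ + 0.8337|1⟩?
X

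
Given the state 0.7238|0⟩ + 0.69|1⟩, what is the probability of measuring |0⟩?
0.5239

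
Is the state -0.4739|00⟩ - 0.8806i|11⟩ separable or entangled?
Entangled

Writing the state as a|00⟩ + b|01⟩ + c|10⟩ + d|11⟩, it is a product state iff ad − bc = 0.
Here (a, b, c, d) = (-0.4739, 0, 0, -0.8806i): ad − bc = (-0.4739)(-0.8806i) − (0)(0) = 0.4173i ≠ 0, so the state is entangled.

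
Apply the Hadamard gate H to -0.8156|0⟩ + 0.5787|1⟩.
-0.1675|0⟩ - 0.9859|1⟩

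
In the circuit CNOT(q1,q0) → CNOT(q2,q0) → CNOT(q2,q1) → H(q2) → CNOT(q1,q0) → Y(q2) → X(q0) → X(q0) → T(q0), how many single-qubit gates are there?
5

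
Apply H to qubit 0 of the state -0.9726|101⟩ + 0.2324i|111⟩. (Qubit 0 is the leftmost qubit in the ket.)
-0.6877|001⟩ + 0.1643i|011⟩ + 0.6877|101⟩ - 0.1643i|111⟩

H on qubit 0 mixes each pair of kets that differ only in qubit 0: amplitudes (a, b) of (|…0…⟩, |…1…⟩) become ((a + b)/√2, (a − b)/√2). Kets absent from the input have amplitude 0.
(|001⟩, |101⟩): (a, b) = (0, -0.9726) → (-0.6877, 0.6877)
(|011⟩, |111⟩): (a, b) = (0, 0.2324i) → (0.1643i, -0.1643i)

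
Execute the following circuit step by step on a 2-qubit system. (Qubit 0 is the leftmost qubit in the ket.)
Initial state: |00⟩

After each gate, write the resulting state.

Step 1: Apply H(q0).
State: 1/√2|00⟩ + 1/√2|10⟩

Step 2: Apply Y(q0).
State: -(1/√2)i|00⟩ + (1/√2)i|10⟩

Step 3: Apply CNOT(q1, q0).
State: -(1/√2)i|00⟩ + (1/√2)i|10⟩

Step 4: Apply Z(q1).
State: -(1/√2)i|00⟩ + (1/√2)i|10⟩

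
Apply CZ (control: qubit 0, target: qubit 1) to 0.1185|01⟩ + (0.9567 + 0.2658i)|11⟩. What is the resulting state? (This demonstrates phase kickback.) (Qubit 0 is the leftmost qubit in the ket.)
0.1185|01⟩ + (-0.9567 - 0.2658i)|11⟩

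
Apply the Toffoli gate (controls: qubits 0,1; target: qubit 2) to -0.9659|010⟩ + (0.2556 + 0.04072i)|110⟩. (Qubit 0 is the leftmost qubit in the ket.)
-0.9659|010⟩ + (0.2556 + 0.04072i)|111⟩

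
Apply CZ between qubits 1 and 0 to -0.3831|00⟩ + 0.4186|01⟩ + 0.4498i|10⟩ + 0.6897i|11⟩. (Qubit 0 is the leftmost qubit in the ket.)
-0.3831|00⟩ + 0.4186|01⟩ + 0.4498i|10⟩ - 0.6897i|11⟩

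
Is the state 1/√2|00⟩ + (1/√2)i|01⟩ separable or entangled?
Separable

Writing the state as a|00⟩ + b|01⟩ + c|10⟩ + d|11⟩, it is a product state iff ad − bc = 0.
Here (a, b, c, d) = (1/√2, (1/√2)i, 0, 0): ad − bc = (1/√2)(0) − ((1/√2)i)(0) = 0, so the state is separable.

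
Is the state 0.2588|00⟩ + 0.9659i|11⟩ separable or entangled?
Entangled

Writing the state as a|00⟩ + b|01⟩ + c|10⟩ + d|11⟩, it is a product state iff ad − bc = 0.
Here (a, b, c, d) = (0.2588, 0, 0, 0.9659i): ad − bc = (0.2588)(0.9659i) − (0)(0) = 0.25i ≠ 0, so the state is entangled.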